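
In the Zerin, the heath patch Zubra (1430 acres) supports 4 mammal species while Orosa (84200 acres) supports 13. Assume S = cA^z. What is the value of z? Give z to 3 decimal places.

0.289

Taking logs: ln S = ln c + z ln A, so z = (ln S₂ − ln S₁)/(ln A₂ − ln A₁).
z = ln(13/4) / ln(84200/1430) = ln(3.25) / ln(58.88) = 1.1787 / 4.0755 = 0.2892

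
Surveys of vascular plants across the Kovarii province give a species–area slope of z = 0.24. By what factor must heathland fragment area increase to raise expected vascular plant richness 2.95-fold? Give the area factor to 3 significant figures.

(A₂/A₁)^0.24 = 2.95, so A₂/A₁ = 2.95^(1/0.24) = 2.95^4.167
ln(A₂/A₁) = ln 2.95 / 0.24 = 1.0818 / 0.24 = 4.5075
A₂/A₁ = e^4.5075 ≈ 90.7

90.7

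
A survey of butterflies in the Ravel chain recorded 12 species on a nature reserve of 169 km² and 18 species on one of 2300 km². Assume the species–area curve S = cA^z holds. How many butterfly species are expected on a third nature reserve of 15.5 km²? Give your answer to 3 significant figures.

8.28

z = ln(18/12) / ln(2300/169) = 0.4055 / 2.6108 = 0.1553
c = 12 / 169^0.1553 = 12 / 2.218 = 5.41
S₃ = 5.41 × 15.5^0.1553 = 5.41 × 1.531 ≈ 8.28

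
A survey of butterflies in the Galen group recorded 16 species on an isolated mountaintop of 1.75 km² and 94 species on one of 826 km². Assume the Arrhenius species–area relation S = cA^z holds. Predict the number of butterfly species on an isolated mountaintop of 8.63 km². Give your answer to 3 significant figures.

z = ln(94/16) / ln(826/1.75) = 1.7707 / 6.1570 = 0.2876
c = 16 / 1.75^0.2876 = 16 / 1.175 = 13.62
S₃ = 13.62 × 8.63^0.2876 = 13.62 × 1.859 ≈ 25.32

25.3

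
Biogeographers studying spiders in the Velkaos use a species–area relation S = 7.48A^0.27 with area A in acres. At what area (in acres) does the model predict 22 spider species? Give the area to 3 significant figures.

54.4 acres

22 = 7.48 × A^0.27  ⇒  A^0.27 = 22/7.48 = 2.941
ln A = ln(2.941) / 0.27 = 1.0788 / 0.27 = 3.9956
A = e^3.9956 ≈ 54.36 acres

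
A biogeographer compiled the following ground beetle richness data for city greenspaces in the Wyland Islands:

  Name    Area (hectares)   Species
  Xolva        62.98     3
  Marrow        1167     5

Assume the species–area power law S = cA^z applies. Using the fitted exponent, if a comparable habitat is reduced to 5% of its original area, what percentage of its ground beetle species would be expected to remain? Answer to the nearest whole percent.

59%

z = ln(5/3) / ln(1167/62.98) = 0.5108 / 2.9194 = 0.1750
S_new/S_old = (A_new/A_old)^z = 0.05^0.1750 = exp(0.1750 × -2.9957) = 0.592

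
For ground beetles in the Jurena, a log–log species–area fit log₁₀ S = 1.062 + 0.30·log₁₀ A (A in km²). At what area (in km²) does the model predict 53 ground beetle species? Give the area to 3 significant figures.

53 = 11.53 × A^0.3  ⇒  A^0.3 = 53/11.53 = 4.595
ln A = ln(4.595) / 0.3 = 1.5249 / 0.3 = 5.0832
A = e^5.0832 ≈ 161.3 km²

161 km²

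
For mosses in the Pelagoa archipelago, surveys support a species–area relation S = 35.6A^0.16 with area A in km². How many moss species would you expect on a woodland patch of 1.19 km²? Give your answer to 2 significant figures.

37

S = 35.6 × 1.19^0.16
ln S = ln 35.6 + 0.16 × ln 1.19 = 3.5723 + 0.16 × 0.1740 = 3.6002
S = e^3.6002 ≈ 36.6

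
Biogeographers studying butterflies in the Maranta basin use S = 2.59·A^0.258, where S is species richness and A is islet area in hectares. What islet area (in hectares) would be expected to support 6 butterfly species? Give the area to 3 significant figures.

6 = 2.59 × A^0.258  ⇒  A^0.258 = 6/2.59 = 2.317
ln A = ln(2.317) / 0.258 = 0.8401 / 0.258 = 3.2562
A = e^3.2562 ≈ 25.95 hectares

26.0 hectares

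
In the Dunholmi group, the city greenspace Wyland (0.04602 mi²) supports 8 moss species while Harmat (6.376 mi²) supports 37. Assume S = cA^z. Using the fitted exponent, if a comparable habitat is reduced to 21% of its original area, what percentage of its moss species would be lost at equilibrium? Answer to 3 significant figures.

z = ln(37/8) / ln(6.376/0.04602) = 1.5315 / 4.9312 = 0.3106
S_new/S_old = (A_new/A_old)^z = 0.21^0.3106 = exp(0.3106 × -1.5606) = 0.6159
Fraction lost = 1 − 0.6159 = 0.3841

38.4%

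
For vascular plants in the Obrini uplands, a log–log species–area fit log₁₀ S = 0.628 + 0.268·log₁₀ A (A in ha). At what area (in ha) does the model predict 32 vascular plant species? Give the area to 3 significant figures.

1870 ha

32 = 4.246 × A^0.268  ⇒  A^0.268 = 32/4.246 = 7.536
ln A = ln(7.536) / 0.268 = 2.0197 / 0.268 = 7.5362
A = e^7.5362 ≈ 1875 ha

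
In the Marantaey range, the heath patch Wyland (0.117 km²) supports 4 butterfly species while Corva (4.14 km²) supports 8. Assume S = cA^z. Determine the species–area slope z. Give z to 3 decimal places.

0.194

Taking logs: ln S = ln c + z ln A, so z = (ln S₂ − ln S₁)/(ln A₂ − ln A₁).
z = ln(8/4) / ln(4.14/0.117) = ln(2) / ln(35.38) = 0.6931 / 3.5663 = 0.1944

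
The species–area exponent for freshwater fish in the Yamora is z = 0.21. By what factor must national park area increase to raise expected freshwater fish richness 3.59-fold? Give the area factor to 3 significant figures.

440

(A₂/A₁)^0.21 = 3.59, so A₂/A₁ = 3.59^(1/0.21) = 3.59^4.762
ln(A₂/A₁) = ln 3.59 / 0.21 = 1.2782 / 0.21 = 6.0864
A₂/A₁ = e^6.0864 ≈ 439.9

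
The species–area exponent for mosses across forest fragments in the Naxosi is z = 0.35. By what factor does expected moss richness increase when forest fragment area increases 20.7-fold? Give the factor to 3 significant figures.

S₂/S₁ = (A₂/A₁)^z = 20.7^0.35
ln(S₂/S₁) = 0.35 × ln 20.7 = 0.35 × 3.0301 = 1.0605
S₂/S₁ = e^1.0605 ≈ 2.888

2.89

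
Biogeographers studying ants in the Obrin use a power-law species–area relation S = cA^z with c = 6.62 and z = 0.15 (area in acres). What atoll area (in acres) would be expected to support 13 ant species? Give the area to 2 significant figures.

13 = 6.62 × A^0.15  ⇒  A^0.15 = 13/6.62 = 1.964
ln A = ln(1.964) / 0.15 = 0.6749 / 0.15 = 4.4990
A = e^4.4990 ≈ 89.93 acres

90 acres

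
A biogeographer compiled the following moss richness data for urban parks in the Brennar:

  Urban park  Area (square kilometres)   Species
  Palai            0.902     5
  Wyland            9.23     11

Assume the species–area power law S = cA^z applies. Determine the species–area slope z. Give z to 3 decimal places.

Taking logs: ln S = ln c + z ln A, so z = (ln S₂ − ln S₁)/(ln A₂ − ln A₁).
z = ln(11/5) / ln(9.23/0.902) = ln(2.2) / ln(10.23) = 0.7885 / 2.3256 = 0.3390

0.339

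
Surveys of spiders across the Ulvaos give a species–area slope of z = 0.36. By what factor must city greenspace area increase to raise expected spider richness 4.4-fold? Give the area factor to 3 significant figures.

(A₂/A₁)^0.36 = 4.4, so A₂/A₁ = 4.4^(1/0.36) = 4.4^2.778
ln(A₂/A₁) = ln 4.4 / 0.36 = 1.4816 / 0.36 = 4.1156
A₂/A₁ = e^4.1156 ≈ 61.29

61.3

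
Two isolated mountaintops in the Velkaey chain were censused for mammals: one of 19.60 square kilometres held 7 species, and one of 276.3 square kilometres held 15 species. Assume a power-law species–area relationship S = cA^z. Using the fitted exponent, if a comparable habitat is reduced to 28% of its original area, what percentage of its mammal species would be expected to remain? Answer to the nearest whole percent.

z = ln(15/7) / ln(276.3/19.6) = 0.7621 / 2.6460 = 0.2880
S_new/S_old = (A_new/A_old)^z = 0.28^0.2880 = exp(0.2880 × -1.2730) = 0.693

69%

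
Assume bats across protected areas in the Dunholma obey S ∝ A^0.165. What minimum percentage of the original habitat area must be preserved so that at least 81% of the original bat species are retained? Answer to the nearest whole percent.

Need (A_new/A_old)^0.165 = 0.81, so A_new/A_old = 0.81^(1/0.165) = 0.81^6.061
ln(A_new/A_old) = ln 0.81 / 0.165 = -0.2107 / 0.165 = -1.2771
A_new/A_old = e^-1.2771 ≈ 0.2788

28%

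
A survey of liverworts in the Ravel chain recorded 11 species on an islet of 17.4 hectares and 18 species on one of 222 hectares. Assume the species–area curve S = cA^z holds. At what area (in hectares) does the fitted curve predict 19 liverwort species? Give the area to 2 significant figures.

z = ln(18/11) / ln(222/17.4) = 0.4925 / 2.5462 = 0.1934
c = 11 / 17.4^0.1934 = 11 / 1.738 = 6.331
A = (19/6.331)^(1/0.1934) ⇒ ln A = ln(3.001)/0.1934 = 5.6822
A = e^5.6822 ≈ 293.6 hectares

290 hectares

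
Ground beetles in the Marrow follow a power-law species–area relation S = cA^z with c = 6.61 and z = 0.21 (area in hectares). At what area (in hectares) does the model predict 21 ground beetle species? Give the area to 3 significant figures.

246 hectares

21 = 6.61 × A^0.21  ⇒  A^0.21 = 21/6.61 = 3.177
ln A = ln(3.177) / 0.21 = 1.1559 / 0.21 = 5.5045
A = e^5.5045 ≈ 245.8 hectares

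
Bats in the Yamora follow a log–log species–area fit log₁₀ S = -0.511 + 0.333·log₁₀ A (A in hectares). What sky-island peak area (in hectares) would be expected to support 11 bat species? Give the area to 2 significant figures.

46000 hectares

11 = 0.3083 × A^0.333  ⇒  A^0.333 = 11/0.3083 = 35.68
ln A = ln(35.68) / 0.333 = 3.5745 / 0.333 = 10.7343
A = e^10.7343 ≈ 45903 hectares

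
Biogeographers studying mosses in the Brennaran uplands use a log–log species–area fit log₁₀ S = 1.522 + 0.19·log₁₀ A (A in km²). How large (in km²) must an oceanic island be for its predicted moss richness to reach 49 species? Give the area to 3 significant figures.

7.68 km²

49 = 33.27 × A^0.19  ⇒  A^0.19 = 49/33.27 = 1.473
ln A = ln(1.473) / 0.19 = 0.3873 / 0.19 = 2.0383
A = e^2.0383 ≈ 7.678 km²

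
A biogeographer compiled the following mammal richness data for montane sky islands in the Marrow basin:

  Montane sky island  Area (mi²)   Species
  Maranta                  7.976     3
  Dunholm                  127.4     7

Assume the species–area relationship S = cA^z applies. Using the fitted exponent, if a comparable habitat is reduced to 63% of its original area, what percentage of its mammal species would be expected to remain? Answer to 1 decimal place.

z = ln(7/3) / ln(127.4/7.976) = 0.8473 / 2.7709 = 0.3058
S_new/S_old = (A_new/A_old)^z = 0.63^0.3058 = exp(0.3058 × -0.4620) = 0.8682

86.8%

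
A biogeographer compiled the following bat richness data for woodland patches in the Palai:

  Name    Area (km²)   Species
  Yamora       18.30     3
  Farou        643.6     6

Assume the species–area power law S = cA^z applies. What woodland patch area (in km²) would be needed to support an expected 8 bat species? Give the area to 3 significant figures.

2820 km²

z = ln(6/3) / ln(643.6/18.3) = 0.6931 / 3.5602 = 0.1947
c = 3 / 18.3^0.1947 = 3 / 1.761 = 1.703
A = (8/1.703)^(1/0.1947) ⇒ ln A = ln(4.696)/0.1947 = 7.9447
A = e^7.9447 ≈ 2821 km²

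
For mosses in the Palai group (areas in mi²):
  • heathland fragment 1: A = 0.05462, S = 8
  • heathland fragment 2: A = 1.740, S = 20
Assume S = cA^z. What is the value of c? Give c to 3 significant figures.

z = ln(S₂/S₁) / ln(A₂/A₁) = ln(20/8) / ln(1.74/0.05462) = 0.9163 / 3.4612 = 0.2647
c = S₁ / A₁^z = 8 / 0.05462^0.2647 = 8 / 0.4632 = 17.27

17.3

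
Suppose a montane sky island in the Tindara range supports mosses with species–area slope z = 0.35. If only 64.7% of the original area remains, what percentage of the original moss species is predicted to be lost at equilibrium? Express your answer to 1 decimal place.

14.1%

S_new/S_old = (A_new/A_old)^z = 0.647^0.35
= exp(0.35 × ln 0.647) = exp(0.35 × -0.4354) = exp(-0.1524) ≈ 0.8587
Fraction lost = 1 − 0.8587 = 0.1413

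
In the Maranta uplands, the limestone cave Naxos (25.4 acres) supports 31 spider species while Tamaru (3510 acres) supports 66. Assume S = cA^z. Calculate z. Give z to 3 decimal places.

0.153

Taking logs: ln S = ln c + z ln A, so z = (ln S₂ − ln S₁)/(ln A₂ − ln A₁).
z = ln(66/31) / ln(3510/25.4) = ln(2.129) / ln(138.2) = 0.7557 / 4.9286 = 0.1533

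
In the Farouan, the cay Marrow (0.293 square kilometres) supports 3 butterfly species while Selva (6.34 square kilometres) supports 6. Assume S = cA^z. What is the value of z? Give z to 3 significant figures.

Taking logs: ln S = ln c + z ln A, so z = (ln S₂ − ln S₁)/(ln A₂ − ln A₁).
z = ln(6/3) / ln(6.34/0.293) = ln(2) / ln(21.64) = 0.6931 / 3.0745 = 0.2255

0.225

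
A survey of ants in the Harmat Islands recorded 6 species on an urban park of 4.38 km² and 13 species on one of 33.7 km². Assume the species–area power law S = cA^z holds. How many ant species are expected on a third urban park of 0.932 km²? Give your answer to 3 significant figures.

3.34

z = ln(13/6) / ln(33.7/4.38) = 0.7732 / 2.0404 = 0.3789
c = 6 / 4.38^0.3789 = 6 / 1.75 = 3.428
S₃ = 3.428 × 0.932^0.3789 = 3.428 × 0.9737 ≈ 3.338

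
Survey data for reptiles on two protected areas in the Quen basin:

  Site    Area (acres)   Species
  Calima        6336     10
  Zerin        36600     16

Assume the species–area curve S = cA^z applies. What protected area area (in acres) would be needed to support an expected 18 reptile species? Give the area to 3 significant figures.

z = ln(16/10) / ln(36600/6336) = 0.4700 / 1.7538 = 0.2680
c = 10 / 6336^0.2680 = 10 / 10.44 = 0.9575
A = (18/0.9575)^(1/0.2680) ⇒ ln A = ln(18.8)/0.2680 = 10.9473
A = e^10.9473 ≈ 56801 acres

56800 acres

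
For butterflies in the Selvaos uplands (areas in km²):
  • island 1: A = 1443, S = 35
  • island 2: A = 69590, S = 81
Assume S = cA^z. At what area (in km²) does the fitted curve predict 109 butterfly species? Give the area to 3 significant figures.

274000 km²

z = ln(81/35) / ln(69590/1443) = 0.8391 / 3.8759 = 0.2165
c = 35 / 1443^0.2165 = 35 / 4.83 = 7.246
A = (109/7.246)^(1/0.2165) ⇒ ln A = ln(15.04)/0.2165 = 12.5218
A = e^12.5218 ≈ 274247 km²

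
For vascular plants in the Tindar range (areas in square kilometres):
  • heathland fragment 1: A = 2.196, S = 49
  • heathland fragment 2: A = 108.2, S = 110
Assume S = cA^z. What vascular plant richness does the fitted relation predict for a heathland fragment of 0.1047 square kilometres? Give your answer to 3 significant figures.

26.1

z = ln(110/49) / ln(108.2/2.196) = 0.8087 / 3.8973 = 0.2075
c = 49 / 2.196^0.2075 = 49 / 1.177 = 41.62
S₃ = 41.62 × 0.1047^0.2075 = 41.62 × 0.6261 ≈ 26.06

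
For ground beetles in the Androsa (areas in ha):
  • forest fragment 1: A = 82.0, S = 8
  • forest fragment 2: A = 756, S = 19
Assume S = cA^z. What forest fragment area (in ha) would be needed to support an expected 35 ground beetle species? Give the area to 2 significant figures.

3600 ha

z = ln(19/8) / ln(756/82) = 0.8650 / 2.2213 = 0.3894
c = 8 / 82^0.3894 = 8 / 5.562 = 1.438
A = (35/1.438)^(1/0.3894) ⇒ ln A = ln(24.33)/0.3894 = 8.1969
A = e^8.1969 ≈ 3630 ha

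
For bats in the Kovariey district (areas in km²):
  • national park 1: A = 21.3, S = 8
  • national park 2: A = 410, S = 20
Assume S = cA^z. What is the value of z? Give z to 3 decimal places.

Taking logs: ln S = ln c + z ln A, so z = (ln S₂ − ln S₁)/(ln A₂ − ln A₁).
z = ln(20/8) / ln(410/21.3) = ln(2.5) / ln(19.25) = 0.9163 / 2.9575 = 0.3098

0.310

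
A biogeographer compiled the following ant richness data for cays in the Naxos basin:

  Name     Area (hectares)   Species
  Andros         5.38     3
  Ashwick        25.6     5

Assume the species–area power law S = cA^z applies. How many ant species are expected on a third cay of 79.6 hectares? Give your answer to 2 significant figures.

z = ln(5/3) / ln(25.6/5.38) = 0.5108 / 1.5599 = 0.3275
c = 3 / 5.38^0.3275 = 3 / 1.735 = 1.729
S₃ = 1.729 × 79.6^0.3275 = 1.729 × 4.193 ≈ 7.249

7.2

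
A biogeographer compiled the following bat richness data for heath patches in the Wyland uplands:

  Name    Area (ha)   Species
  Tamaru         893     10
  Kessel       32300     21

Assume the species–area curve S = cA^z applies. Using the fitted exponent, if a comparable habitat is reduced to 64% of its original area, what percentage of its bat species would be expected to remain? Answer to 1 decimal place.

91.2%

z = ln(21/10) / ln(32300/893) = 0.7419 / 3.5882 = 0.2068
S_new/S_old = (A_new/A_old)^z = 0.64^0.2068 = exp(0.2068 × -0.4463) = 0.9119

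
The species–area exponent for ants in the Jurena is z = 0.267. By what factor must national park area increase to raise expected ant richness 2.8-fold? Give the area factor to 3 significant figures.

47.3

(A₂/A₁)^0.267 = 2.8, so A₂/A₁ = 2.8^(1/0.267) = 2.8^3.745
ln(A₂/A₁) = ln 2.8 / 0.267 = 1.0296 / 0.267 = 3.8563
A₂/A₁ = e^3.8563 ≈ 47.29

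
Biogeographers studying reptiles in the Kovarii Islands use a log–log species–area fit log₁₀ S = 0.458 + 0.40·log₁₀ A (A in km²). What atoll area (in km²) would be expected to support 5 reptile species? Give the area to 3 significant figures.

5 = 2.871 × A^0.4  ⇒  A^0.4 = 5/2.871 = 1.742
ln A = ln(1.742) / 0.4 = 0.5549 / 0.4 = 1.3871
A = e^1.3871 ≈ 4.003 km²

4.00 km²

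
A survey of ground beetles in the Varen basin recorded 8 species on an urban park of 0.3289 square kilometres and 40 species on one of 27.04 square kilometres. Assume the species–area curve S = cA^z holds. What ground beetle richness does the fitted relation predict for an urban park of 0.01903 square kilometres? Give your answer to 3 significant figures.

2.83

z = ln(40/8) / ln(27.04/0.3289) = 1.6094 / 4.4093 = 0.3650
c = 8 / 0.3289^0.3650 = 8 / 0.6664 = 12.01
S₃ = 12.01 × 0.01903^0.3650 = 12.01 × 0.2355 ≈ 2.827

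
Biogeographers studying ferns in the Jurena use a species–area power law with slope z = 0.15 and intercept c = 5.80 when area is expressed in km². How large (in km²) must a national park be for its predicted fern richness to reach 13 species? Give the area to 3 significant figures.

217 km²

13 = 5.8 × A^0.15  ⇒  A^0.15 = 13/5.8 = 2.241
ln A = ln(2.241) / 0.15 = 0.8071 / 0.15 = 5.3806
A = e^5.3806 ≈ 217.2 km²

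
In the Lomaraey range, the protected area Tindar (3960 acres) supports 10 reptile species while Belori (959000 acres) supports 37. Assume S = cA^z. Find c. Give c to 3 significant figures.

1.39

z = ln(S₂/S₁) / ln(A₂/A₁) = ln(37/10) / ln(959000/3960) = 1.3083 / 5.4896 = 0.2383
c = S₁ / A₁^z = 10 / 3960^0.2383 = 10 / 7.202 = 1.389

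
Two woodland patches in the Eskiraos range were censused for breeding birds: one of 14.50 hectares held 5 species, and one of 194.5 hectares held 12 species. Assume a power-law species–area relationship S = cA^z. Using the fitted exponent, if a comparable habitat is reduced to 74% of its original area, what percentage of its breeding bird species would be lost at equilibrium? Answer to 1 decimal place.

9.7%

z = ln(12/5) / ln(194.5/14.5) = 0.8755 / 2.5963 = 0.3372
S_new/S_old = (A_new/A_old)^z = 0.74^0.3372 = exp(0.3372 × -0.3011) = 0.9035
Fraction lost = 1 − 0.9035 = 0.09655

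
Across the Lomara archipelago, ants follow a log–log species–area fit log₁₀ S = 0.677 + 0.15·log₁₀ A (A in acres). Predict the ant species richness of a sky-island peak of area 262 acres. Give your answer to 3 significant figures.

11.0

S = 4.753 × 262^0.15 = 4.753 × 2.305 ≈ 10.96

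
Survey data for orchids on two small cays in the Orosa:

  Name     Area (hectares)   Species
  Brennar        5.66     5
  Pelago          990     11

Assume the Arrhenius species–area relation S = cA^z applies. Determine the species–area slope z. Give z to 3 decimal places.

0.153

Taking logs: ln S = ln c + z ln A, so z = (ln S₂ − ln S₁)/(ln A₂ − ln A₁).
z = ln(11/5) / ln(990/5.66) = ln(2.2) / ln(174.9) = 0.7885 / 5.1643 = 0.1527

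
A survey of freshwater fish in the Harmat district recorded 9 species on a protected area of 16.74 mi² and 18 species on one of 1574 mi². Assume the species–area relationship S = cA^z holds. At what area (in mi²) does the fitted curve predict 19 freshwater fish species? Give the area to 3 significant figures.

z = ln(18/9) / ln(1574/16.74) = 0.6931 / 4.5436 = 0.1526
c = 9 / 16.74^0.1526 = 9 / 1.537 = 5.855
A = (19/5.855)^(1/0.1526) ⇒ ln A = ln(3.245)/0.1526 = 7.7158
A = e^7.7158 ≈ 2243 mi²

2240 mi²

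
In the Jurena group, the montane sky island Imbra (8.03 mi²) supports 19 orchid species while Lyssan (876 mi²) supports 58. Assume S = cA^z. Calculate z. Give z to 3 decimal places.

Taking logs: ln S = ln c + z ln A, so z = (ln S₂ − ln S₁)/(ln A₂ − ln A₁).
z = ln(58/19) / ln(876/8.03) = ln(3.053) / ln(109.1) = 1.1160 / 4.6922 = 0.2378

0.238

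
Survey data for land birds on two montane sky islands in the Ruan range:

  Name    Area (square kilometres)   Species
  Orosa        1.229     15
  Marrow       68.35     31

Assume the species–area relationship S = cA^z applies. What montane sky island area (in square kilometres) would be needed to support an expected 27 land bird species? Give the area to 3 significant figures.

31.8 square kilometres

z = ln(31/15) / ln(68.35/1.229) = 0.7259 / 4.0184 = 0.1807
c = 15 / 1.229^0.1807 = 15 / 1.038 = 14.45
A = (27/14.45)^(1/0.1807) ⇒ ln A = ln(1.868)/0.1807 = 3.4599
A = e^3.4599 ≈ 31.81 square kilometres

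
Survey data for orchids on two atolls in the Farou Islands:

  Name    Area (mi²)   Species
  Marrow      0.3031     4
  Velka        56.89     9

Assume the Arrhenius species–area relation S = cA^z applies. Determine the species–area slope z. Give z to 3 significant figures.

Taking logs: ln S = ln c + z ln A, so z = (ln S₂ − ln S₁)/(ln A₂ − ln A₁).
z = ln(9/4) / ln(56.89/0.3031) = ln(2.25) / ln(187.7) = 0.8109 / 5.2348 = 0.1549

0.155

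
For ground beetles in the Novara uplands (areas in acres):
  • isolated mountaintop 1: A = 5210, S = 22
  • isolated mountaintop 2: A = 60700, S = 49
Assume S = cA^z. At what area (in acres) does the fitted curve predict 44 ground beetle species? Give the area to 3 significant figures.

43600 acres

z = ln(49/22) / ln(60700/5210) = 0.8008 / 2.4554 = 0.3261
c = 22 / 5210^0.3261 = 22 / 16.3 = 1.35
A = (44/1.35)^(1/0.3261) ⇒ ln A = ln(32.6)/0.3261 = 10.6837
A = e^10.6837 ≈ 43638 acres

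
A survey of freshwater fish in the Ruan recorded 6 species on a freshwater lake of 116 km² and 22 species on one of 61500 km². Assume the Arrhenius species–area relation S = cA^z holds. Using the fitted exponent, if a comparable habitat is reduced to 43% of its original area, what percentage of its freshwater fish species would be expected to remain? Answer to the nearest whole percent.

z = ln(22/6) / ln(61500/116) = 1.2993 / 6.2732 = 0.2071
S_new/S_old = (A_new/A_old)^z = 0.43^0.2071 = exp(0.2071 × -0.8440) = 0.8396

84%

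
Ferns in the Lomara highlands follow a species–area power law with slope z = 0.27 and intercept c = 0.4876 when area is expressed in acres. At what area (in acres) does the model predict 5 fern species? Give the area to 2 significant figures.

5 = 0.4876 × A^0.27  ⇒  A^0.27 = 5/0.4876 = 10.25
ln A = ln(10.25) / 0.27 = 2.3277 / 0.27 = 8.6211
A = e^8.6211 ≈ 5548 acres

5500 acres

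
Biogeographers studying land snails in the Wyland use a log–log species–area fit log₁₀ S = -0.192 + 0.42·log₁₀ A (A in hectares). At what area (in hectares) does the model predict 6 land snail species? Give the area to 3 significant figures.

204 hectares

6 = 0.6427 × A^0.42  ⇒  A^0.42 = 6/0.6427 = 9.336
ln A = ln(9.336) / 0.42 = 2.2339 / 0.42 = 5.3187
A = e^5.3187 ≈ 204.1 hectares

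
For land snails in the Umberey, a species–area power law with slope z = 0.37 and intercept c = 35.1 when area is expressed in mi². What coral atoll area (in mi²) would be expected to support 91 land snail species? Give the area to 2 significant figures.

91 = 35.1 × A^0.37  ⇒  A^0.37 = 91/35.1 = 2.593
ln A = ln(2.593) / 0.37 = 0.9527 / 0.37 = 2.5748
A = e^2.5748 ≈ 13.13 mi²

13 mi²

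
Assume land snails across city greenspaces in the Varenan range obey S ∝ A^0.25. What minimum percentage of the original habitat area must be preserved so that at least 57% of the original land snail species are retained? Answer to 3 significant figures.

Need (A_new/A_old)^0.25 = 0.57, so A_new/A_old = 0.57^(1/0.25) = 0.57^4
ln(A_new/A_old) = ln 0.57 / 0.25 = -0.5621 / 0.25 = -2.2485
A_new/A_old = e^-2.2485 ≈ 0.1056

10.6%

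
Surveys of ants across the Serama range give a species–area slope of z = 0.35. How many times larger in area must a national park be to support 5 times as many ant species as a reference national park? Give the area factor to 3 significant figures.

(A₂/A₁)^0.35 = 5, so A₂/A₁ = 5^(1/0.35) = 5^2.857
ln(A₂/A₁) = ln 5 / 0.35 = 1.6094 / 0.35 = 4.5984
A₂/A₁ = e^4.5984 ≈ 99.32

99.3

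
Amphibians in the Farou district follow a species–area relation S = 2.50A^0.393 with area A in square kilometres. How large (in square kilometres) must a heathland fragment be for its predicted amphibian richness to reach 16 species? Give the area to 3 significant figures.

16 = 2.5 × A^0.393  ⇒  A^0.393 = 16/2.5 = 6.4
ln A = ln(6.4) / 0.393 = 1.8563 / 0.393 = 4.7234
A = e^4.7234 ≈ 112.6 square kilometres

113 square kilometres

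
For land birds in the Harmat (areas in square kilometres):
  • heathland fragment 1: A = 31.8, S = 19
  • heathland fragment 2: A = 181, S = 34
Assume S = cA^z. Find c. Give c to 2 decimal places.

5.97

z = ln(S₂/S₁) / ln(A₂/A₁) = ln(34/19) / ln(181/31.8) = 0.5819 / 1.7390 = 0.3346
c = S₁ / A₁^z = 19 / 31.8^0.3346 = 19 / 3.182 = 5.97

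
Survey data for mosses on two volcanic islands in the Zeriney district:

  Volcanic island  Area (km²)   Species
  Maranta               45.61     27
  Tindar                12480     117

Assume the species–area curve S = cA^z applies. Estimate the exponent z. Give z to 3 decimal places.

0.261

Taking logs: ln S = ln c + z ln A, so z = (ln S₂ − ln S₁)/(ln A₂ − ln A₁).
z = ln(117/27) / ln(12480/45.61) = ln(4.333) / ln(273.6) = 1.4663 / 5.6118 = 0.2613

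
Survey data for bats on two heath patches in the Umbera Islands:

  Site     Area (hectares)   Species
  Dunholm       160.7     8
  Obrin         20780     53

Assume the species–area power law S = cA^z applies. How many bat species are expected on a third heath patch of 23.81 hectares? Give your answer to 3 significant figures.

z = ln(53/8) / ln(20780/160.7) = 1.8909 / 4.8622 = 0.3889
c = 8 / 160.7^0.3889 = 8 / 7.209 = 1.11
S₃ = 1.11 × 23.81^0.3889 = 1.11 × 3.431 ≈ 3.807

3.81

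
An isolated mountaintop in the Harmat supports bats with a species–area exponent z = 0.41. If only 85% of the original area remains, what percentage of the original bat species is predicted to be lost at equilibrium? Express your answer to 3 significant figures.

6.45%

S_new/S_old = (A_new/A_old)^z = 0.85^0.41
= exp(0.41 × ln 0.85) = exp(0.41 × -0.1625) = exp(-0.0666) ≈ 0.9355
Fraction lost = 1 − 0.9355 = 0.06446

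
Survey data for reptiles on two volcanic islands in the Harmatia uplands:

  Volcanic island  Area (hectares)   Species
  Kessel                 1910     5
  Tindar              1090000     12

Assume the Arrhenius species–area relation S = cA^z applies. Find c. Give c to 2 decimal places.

1.76

z = ln(S₂/S₁) / ln(A₂/A₁) = ln(12/5) / ln(1090000/1910) = 0.8755 / 6.3468 = 0.1379
c = S₁ / A₁^z = 5 / 1910^0.1379 = 5 / 2.835 = 1.764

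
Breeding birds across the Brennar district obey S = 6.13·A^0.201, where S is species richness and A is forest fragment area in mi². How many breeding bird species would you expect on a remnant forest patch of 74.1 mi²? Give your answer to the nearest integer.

S = 6.13 × 74.1^0.201
ln S = ln 6.13 + 0.201 × ln 74.1 = 1.8132 + 0.201 × 4.3054 = 2.6786
S = e^2.6786 ≈ 14.56

15 species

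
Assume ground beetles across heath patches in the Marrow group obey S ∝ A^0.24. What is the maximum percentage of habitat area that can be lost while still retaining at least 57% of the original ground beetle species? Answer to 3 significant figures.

90.4%

Need (A_new/A_old)^0.24 = 0.57, so A_new/A_old = 0.57^(1/0.24) = 0.57^4.167
ln(A_new/A_old) = ln 0.57 / 0.24 = -0.5621 / 0.24 = -2.3422
A_new/A_old = e^-2.3422 ≈ 0.09612
Fraction that can be lost = 1 − 0.09612 = 0.9039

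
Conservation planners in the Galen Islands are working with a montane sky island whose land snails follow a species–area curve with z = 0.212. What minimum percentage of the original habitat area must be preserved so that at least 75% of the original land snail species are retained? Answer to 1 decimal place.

25.7%

Need (A_new/A_old)^0.212 = 0.75, so A_new/A_old = 0.75^(1/0.212) = 0.75^4.717
ln(A_new/A_old) = ln 0.75 / 0.212 = -0.2877 / 0.212 = -1.3570
A_new/A_old = e^-1.3570 ≈ 0.2574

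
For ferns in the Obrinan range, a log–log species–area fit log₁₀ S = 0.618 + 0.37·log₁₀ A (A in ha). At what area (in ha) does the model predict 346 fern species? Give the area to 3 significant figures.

156000 ha

346 = 4.15 × A^0.37  ⇒  A^0.37 = 346/4.15 = 83.38
ln A = ln(83.38) / 0.37 = 4.4234 / 0.37 = 11.9552
A = e^11.9552 ≈ 155632 ha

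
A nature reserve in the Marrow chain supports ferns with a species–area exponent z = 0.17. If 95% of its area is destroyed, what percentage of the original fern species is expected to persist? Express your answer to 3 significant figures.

60.1%

S_new/S_old = (A_new/A_old)^z = 0.05^0.17
= exp(0.17 × ln 0.05) = exp(0.17 × -2.9957) = exp(-0.5093) ≈ 0.6009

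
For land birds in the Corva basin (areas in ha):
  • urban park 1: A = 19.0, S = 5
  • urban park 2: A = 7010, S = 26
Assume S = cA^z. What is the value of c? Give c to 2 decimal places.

2.20

z = ln(S₂/S₁) / ln(A₂/A₁) = ln(26/5) / ln(7010/19) = 1.6487 / 5.9107 = 0.2789
c = S₁ / A₁^z = 5 / 19^0.2789 = 5 / 2.273 = 2.199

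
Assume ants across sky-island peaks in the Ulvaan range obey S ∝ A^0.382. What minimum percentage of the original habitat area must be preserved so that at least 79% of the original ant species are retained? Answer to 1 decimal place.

Need (A_new/A_old)^0.382 = 0.79, so A_new/A_old = 0.79^(1/0.382) = 0.79^2.618
ln(A_new/A_old) = ln 0.79 / 0.382 = -0.2357 / 0.382 = -0.6171
A_new/A_old = e^-0.6171 ≈ 0.5395

54.0%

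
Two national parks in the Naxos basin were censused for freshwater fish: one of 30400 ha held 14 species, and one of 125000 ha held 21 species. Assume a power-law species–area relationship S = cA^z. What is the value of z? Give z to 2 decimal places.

0.29

Taking logs: ln S = ln c + z ln A, so z = (ln S₂ − ln S₁)/(ln A₂ − ln A₁).
z = ln(21/14) / ln(125000/30400) = ln(1.5) / ln(4.112) = 0.4055 / 1.4139 = 0.2868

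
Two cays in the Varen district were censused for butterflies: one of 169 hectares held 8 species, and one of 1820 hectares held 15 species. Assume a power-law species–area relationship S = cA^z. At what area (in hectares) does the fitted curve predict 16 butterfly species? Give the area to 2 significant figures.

z = ln(15/8) / ln(1820/169) = 0.6286 / 2.3767 = 0.2645
c = 8 / 169^0.2645 = 8 / 3.884 = 2.06
A = (16/2.06)^(1/0.2645) ⇒ ln A = ln(7.767)/0.2645 = 7.7506
A = e^7.7506 ≈ 2323 hectares

2300 hectares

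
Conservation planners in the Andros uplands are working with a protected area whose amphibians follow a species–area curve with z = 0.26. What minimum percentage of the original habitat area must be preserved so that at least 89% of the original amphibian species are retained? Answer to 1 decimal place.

63.9%

Need (A_new/A_old)^0.26 = 0.89, so A_new/A_old = 0.89^(1/0.26) = 0.89^3.846
ln(A_new/A_old) = ln 0.89 / 0.26 = -0.1165 / 0.26 = -0.4482
A_new/A_old = e^-0.4482 ≈ 0.6388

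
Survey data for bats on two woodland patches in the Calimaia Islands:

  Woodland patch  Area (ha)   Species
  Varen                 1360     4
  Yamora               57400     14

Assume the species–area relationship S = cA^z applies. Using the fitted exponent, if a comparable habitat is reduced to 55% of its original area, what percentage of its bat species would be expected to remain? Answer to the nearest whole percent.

z = ln(14/4) / ln(57400/1360) = 1.2528 / 3.7426 = 0.3347
S_new/S_old = (A_new/A_old)^z = 0.55^0.3347 = exp(0.3347 × -0.5978) = 0.8186

82%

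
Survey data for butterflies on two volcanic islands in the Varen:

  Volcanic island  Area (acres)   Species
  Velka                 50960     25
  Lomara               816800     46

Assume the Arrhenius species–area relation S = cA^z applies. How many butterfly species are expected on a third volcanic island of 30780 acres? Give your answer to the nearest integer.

z = ln(46/25) / ln(816800/50960) = 0.6098 / 2.7744 = 0.2198
c = 25 / 50960^0.2198 = 25 / 10.83 = 2.309
S₃ = 2.309 × 30780^0.2198 = 2.309 × 9.693 ≈ 22.38

22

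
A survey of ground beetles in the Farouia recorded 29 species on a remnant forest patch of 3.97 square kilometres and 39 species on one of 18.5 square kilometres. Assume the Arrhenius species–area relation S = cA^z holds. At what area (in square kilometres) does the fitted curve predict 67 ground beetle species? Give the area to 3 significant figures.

z = ln(39/29) / ln(18.5/3.97) = 0.2963 / 1.5390 = 0.1925
c = 29 / 3.97^0.1925 = 29 / 1.304 = 22.24
A = (67/22.24)^(1/0.1925) ⇒ ln A = ln(3.013)/0.1925 = 5.7288
A = e^5.7288 ≈ 307.6 square kilometres

308 square kilometres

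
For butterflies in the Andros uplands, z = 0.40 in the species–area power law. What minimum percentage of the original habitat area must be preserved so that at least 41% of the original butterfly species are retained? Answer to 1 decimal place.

Need (A_new/A_old)^0.4 = 0.41, so A_new/A_old = 0.41^(1/0.4) = 0.41^2.5
ln(A_new/A_old) = ln 0.41 / 0.4 = -0.8916 / 0.4 = -2.2290
A_new/A_old = e^-2.2290 ≈ 0.1076

10.8%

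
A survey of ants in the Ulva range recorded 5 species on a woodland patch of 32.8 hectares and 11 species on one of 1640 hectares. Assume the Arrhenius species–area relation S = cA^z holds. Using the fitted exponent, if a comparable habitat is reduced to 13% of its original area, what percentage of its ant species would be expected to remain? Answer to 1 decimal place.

z = ln(11/5) / ln(1640/32.8) = 0.7885 / 3.9120 = 0.2015
S_new/S_old = (A_new/A_old)^z = 0.13^0.2015 = exp(0.2015 × -2.0402) = 0.6629

66.3%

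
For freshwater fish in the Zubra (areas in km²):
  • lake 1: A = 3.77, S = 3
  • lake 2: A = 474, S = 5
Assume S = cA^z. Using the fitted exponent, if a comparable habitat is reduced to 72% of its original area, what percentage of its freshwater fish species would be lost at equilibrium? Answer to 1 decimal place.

z = ln(5/3) / ln(474/3.77) = 0.5108 / 4.8341 = 0.1057
S_new/S_old = (A_new/A_old)^z = 0.72^0.1057 = exp(0.1057 × -0.3285) = 0.9659
Fraction lost = 1 − 0.9659 = 0.03412

3.4%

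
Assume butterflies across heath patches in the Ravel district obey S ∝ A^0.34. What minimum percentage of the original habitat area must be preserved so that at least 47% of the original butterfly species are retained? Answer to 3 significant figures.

Need (A_new/A_old)^0.34 = 0.47, so A_new/A_old = 0.47^(1/0.34) = 0.47^2.941
ln(A_new/A_old) = ln 0.47 / 0.34 = -0.7550 / 0.34 = -2.2207
A_new/A_old = e^-2.2207 ≈ 0.1085

10.9%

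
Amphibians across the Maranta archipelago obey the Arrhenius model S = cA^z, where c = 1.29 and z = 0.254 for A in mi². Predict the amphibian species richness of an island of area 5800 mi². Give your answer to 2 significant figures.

12

S = 1.29 × 5800^0.254 = 1.29 × 9.035 ≈ 11.65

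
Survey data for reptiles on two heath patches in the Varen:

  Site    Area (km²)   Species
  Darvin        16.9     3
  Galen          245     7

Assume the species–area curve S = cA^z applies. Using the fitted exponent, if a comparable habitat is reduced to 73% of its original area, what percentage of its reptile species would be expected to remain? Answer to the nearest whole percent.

z = ln(7/3) / ln(245/16.9) = 0.8473 / 2.6739 = 0.3169
S_new/S_old = (A_new/A_old)^z = 0.73^0.3169 = exp(0.3169 × -0.3147) = 0.9051

91%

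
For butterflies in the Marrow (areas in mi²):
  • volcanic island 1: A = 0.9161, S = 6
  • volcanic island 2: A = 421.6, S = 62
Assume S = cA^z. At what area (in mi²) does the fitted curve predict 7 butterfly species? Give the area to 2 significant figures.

z = ln(62/6) / ln(421.6/0.9161) = 2.3354 / 6.1317 = 0.3809
c = 6 / 0.9161^0.3809 = 6 / 0.9672 = 6.204
A = (7/6.204)^(1/0.3809) ⇒ ln A = ln(1.128)/0.3809 = 0.3171
A = e^0.3171 ≈ 1.373 mi²

1.4 mi²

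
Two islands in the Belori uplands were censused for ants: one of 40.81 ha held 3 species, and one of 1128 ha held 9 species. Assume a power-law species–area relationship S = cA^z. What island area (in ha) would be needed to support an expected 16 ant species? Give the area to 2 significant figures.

z = ln(9/3) / ln(1128/40.81) = 1.0986 / 3.3193 = 0.3310
c = 3 / 40.81^0.3310 = 3 / 3.413 = 0.879
A = (16/0.879)^(1/0.3310) ⇒ ln A = ln(18.2)/0.3310 = 8.7666
A = e^8.7666 ≈ 6416 ha

6400 ha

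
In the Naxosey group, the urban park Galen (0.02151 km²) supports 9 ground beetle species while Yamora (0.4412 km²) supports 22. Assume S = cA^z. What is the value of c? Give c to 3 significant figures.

z = ln(S₂/S₁) / ln(A₂/A₁) = ln(22/9) / ln(0.4412/0.02151) = 0.8938 / 3.0210 = 0.2959
c = S₁ / A₁^z = 9 / 0.02151^0.2959 = 9 / 0.3211 = 28.03

28.0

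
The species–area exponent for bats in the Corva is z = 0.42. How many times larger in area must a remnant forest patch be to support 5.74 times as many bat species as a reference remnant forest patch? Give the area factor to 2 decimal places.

64.11

(A₂/A₁)^0.42 = 5.74, so A₂/A₁ = 5.74^(1/0.42) = 5.74^2.381
ln(A₂/A₁) = ln 5.74 / 0.42 = 1.7475 / 0.42 = 4.1606
A₂/A₁ = e^4.1606 ≈ 64.11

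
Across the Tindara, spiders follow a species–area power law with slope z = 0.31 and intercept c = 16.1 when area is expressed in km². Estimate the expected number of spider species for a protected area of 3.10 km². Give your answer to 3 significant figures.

S = 16.1 × 3.1^0.31
ln S = ln 16.1 + 0.31 × ln 3.1 = 2.7788 + 0.31 × 1.1314 = 3.1296
S = e^3.1296 ≈ 22.86

22.9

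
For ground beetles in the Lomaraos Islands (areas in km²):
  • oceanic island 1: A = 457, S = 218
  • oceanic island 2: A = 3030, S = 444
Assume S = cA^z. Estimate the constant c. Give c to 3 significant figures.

z = ln(S₂/S₁) / ln(A₂/A₁) = ln(444/218) / ln(3030/457) = 0.7113 / 1.8916 = 0.3760
c = S₁ / A₁^z = 218 / 457^0.3760 = 218 / 10.01 = 21.79

21.8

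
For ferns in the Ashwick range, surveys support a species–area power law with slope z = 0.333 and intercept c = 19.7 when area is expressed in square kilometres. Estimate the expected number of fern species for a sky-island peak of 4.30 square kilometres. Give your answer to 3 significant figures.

32.0

S = 19.7 × 4.3^0.333
ln S = ln 19.7 + 0.333 × ln 4.3 = 2.9806 + 0.333 × 1.4586 = 3.4663
S = e^3.4663 ≈ 32.02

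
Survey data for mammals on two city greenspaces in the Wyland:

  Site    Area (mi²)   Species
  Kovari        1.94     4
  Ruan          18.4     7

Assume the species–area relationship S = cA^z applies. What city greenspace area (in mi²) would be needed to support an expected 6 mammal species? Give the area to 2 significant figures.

9.9 mi²

z = ln(7/4) / ln(18.4/1.94) = 0.5596 / 2.2497 = 0.2488
c = 4 / 1.94^0.2488 = 4 / 1.179 = 3.392
A = (6/3.392)^(1/0.2488) ⇒ ln A = ln(1.769)/0.2488 = 2.2927
A = e^2.2927 ≈ 9.901 mi²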